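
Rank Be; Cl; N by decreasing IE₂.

N > Cl > Be

IE_2 is the cost of taking one more electron from the +1 cation: Be⁺ still has 1 valence electron; Cl⁺ still has 6 valence electrons; N⁺ still has 4 valence electrons.
All are still removing valence electrons, so compare the +1 ions as you would atoms: IE_2 generally rises across a period (higher Z_eff) and falls down a group (larger shell), subject to the usual subshell exceptions.
Valence configurations: Be⁺ [He]2s¹, Cl⁺ [Ne]3s²3p⁴, N⁺ [He]2s²2p².
Approximate IE_2 values (kJ/mol): Be 1757, Cl 2298, N 2856.
Hence IE_2: Be < Cl < N.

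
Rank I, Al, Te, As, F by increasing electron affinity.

Al < As < Te < I < F

F is in period 2, group 17; Al is in period 3, group 13; As is in period 4, group 15; Te is in period 5, group 16; I is in period 5, group 17.
Electron affinity generally becomes more exothermic across a period toward the halogens and less exothermic down a group.
These span different periods and groups, so the two trends combine.
As > Al: the two effects oppose for this pair; the across-period effect wins (78 vs 42 kJ/mol).
Te > As: the two effects oppose for this pair; the across-period effect wins (190 vs 78 kJ/mol).
I > Te: I lies to the right of Te in period 5, so the across-period effect alone puts I higher.
F > I: F sits above I in group 17, so the down-group effect alone puts F higher.
Tabulated electron affinity (kJ/mol): F 328, Al 42, As 78, Te 190, I 295.
So from lowest to highest: Al < As < Te < I < F.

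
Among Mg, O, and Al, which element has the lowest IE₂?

The second ionization energy removes an electron from the +1 ion. For each element: Mg⁺ still has 1 valence electron; O⁺ still has 5 valence electrons; Al⁺ still has 2 valence electrons.
All are still removing valence electrons, so compare the +1 ions as you would atoms: IE_2 generally rises across a period (higher Z_eff) and falls down a group (larger shell), subject to the usual subshell exceptions.
Valence configurations: Mg⁺ [Ne]3s¹, O⁺ [He]2s²2p³, Al⁺ [Ne]3s².
Approximate IE_2 values (kJ/mol): Mg 1451, O 3388, Al 1817.
So the second ionization energies run Mg < Al < O.

Mg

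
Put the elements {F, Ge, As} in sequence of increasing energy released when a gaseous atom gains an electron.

F is in period 2, group 17; Ge is in period 4, group 14; As is in period 4, group 15.
Atoms with high Z_eff and room in the valence shell (especially the halogens) have the most exothermic electron affinities.
Here both period and group differ, so the two effects have to be weighed against each other.
Ge > As: this pair runs against the simple trend — see the exception note.
F > Ge: both effects reinforce here, so F is clearly the higher of the two.
Note the exception: Ge has a higher electron affinity than As, contrary to the simple trend — adding an electron to As's half-filled 4p³ is unfavourable, so Ge (4p²) has the more exothermic EA.
For reference (kJ/mol): F 328, Ge 119, As 78.
So from lowest to highest: As < Ge < F.

As < Ge < F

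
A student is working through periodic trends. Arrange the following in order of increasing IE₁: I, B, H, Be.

H is in period 1, group 1; Be is in period 2, group 2; B is in period 2, group 13; I is in period 5, group 17.
First ionization energy rises across a period (greater Z_eff holds electrons more tightly) and falls down a group (valence electrons are farther from the nucleus).
These span different periods and groups, so the two trends combine.
Be > B: this pair runs against the simple trend — see the exception note.
I > Be: the two effects oppose for this pair; the across-period effect wins (1008 vs 900 kJ/mol).
H > I: the two effects oppose for this pair; the down-group effect wins (1312 vs 1008 kJ/mol).
Note the exception: Be has a higher first ionization energy than B, contrary to the simple trend — removing B's lone 2p electron is easier than breaking Be's filled 2s².
Tabulated first ionization energy (kJ/mol): H 1312, Be 900, B 801, I 1008.
So from lowest to highest: B < Be < I < H.

B < Be < I < H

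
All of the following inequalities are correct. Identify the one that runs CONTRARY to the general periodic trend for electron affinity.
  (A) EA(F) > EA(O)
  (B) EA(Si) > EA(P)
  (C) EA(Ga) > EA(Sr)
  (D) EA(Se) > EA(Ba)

(B)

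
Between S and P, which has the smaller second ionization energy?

P

The second ionization energy removes an electron from the +1 ion. For each element: S⁺ still has 5 valence electrons; P⁺ still has 4 valence electrons.
All are still removing valence electrons, so compare the +1 ions as you would atoms: IE_2 generally rises across a period (higher Z_eff) and falls down a group (larger shell), subject to the usual subshell exceptions.
Valence configurations: S⁺ [Ne]3s²3p³, P⁺ [Ne]3s²3p².
The numbers (kJ/mol): S 2252, P 1907.
So the second ionization energies run P < S.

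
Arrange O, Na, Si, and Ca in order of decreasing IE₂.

Consider each +1 ion: O⁺ still has 5 valence electrons; Na⁺ is the bare [Ne] core; Si⁺ still has 3 valence electrons; Ca⁺ still has 1 valence electron.
Breaking into a closed-shell core is much more expensive than removing a leftover valence electron — Na has the largest IE_2 here.
Valence configurations: O⁺ [He]2s²2p³, Si⁺ [Ne]3s²3p¹, Ca⁺ [Ar]4s¹.
The numbers (kJ/mol): O 3388, Na 4562, Si 1577, Ca 1145.
Putting it together, IE_2: Ca < Si < O < Na.

Na > O > Si > Ca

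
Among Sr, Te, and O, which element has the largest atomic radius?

O is in period 2, group 16; Sr is in period 5, group 2; Te is in period 5, group 16.
Radius decreases left→right (rising Z_eff, same n) and increases top→bottom (higher n).
These span different periods and groups, so the two trends combine.
Te > O: Te sits below O in group 16, so the down-group effect alone puts Te larger.
Sr > Te: both are in period 5; the period trend gives Sr the larger value.
Tabulated atomic radius (pm): O 63, Sr 185, Te 136.
The largest atomic radius among these belongs to Sr.

Sr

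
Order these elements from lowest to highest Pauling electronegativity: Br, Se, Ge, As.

Ge is in period 4, group 14; As is in period 4, group 15; Se is in period 4, group 16; Br is in period 4, group 17.
Electronegativity increases across a period and decreases down a group, tracking effective nuclear charge and atomic size.
All lie in period 4, so electronegativity increases left to right.
So from lowest to highest: Ge < As < Se < Br.

Ge < As < Se < Br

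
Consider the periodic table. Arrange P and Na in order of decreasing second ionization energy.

Na > P

IE_2 is the cost of taking one more electron from the +1 cation: P⁺ still has 4 valence electrons; Na⁺ is the bare [Ne] core.
Pulling an electron out of a noble-gas core costs far more than removing a remaining valence electron, so Na sits at the high end of IE_2.
Tabulated IE_2 (kJ/mol): P 1907, Na 4562.
So the second ionization energies run P < Na.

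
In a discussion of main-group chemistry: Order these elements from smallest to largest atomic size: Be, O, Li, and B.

O, B, Be, Li

Li is in period 2, group 1; Be is in period 2, group 2; B is in period 2, group 13; O is in period 2, group 16.
Radius decreases left→right (rising Z_eff, same n) and increases top→bottom (higher n).
All lie in period 2, so atomic radius increases right to left.
So from smallest to largest: O < B < Be < Li.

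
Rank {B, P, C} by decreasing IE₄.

B > C > P

The fourth ionization energy removes an electron from the +3 ion. For each element: B³⁺ is the bare [He] core; P³⁺ still has 2 valence electrons; C³⁺ still has 1 valence electron.
Pulling an electron out of a noble-gas core costs far more than removing a remaining valence electron, so B sits at the high end of IE_4.
Valence configurations: P³⁺ [Ne]3s², C³⁺ [He]2s¹.
Approximate IE_4 values (kJ/mol): B 25026, P 4964, C 6223.
So the fourth ionization energies run P < C < B.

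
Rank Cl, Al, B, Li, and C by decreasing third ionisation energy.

IE_3 is the cost of taking one more electron from the +2 cation: Cl²⁺ still has 5 valence electrons; Al²⁺ still has 1 valence electron; B²⁺ still has 1 valence electron; Li²⁺ is already 1 electron into the core; C²⁺ still has 2 valence electrons.
Pulling an electron out of a noble-gas core costs far more than removing a remaining valence electron, so Li sits at the high end of IE_3.
Valence configurations: Cl²⁺ [Ne]3s²3p³, Al²⁺ [Ne]3s¹, B²⁺ [He]2s¹, C²⁺ [He]2s².
The numbers (kJ/mol): Cl 3822, Al 2745, B 3660, Li 11815, C 4620.
Putting it together, IE_3: Al < B < Cl < C < Li.

Li > C > Cl > B > Al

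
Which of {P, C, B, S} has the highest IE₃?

C

IE_3 is the cost of taking one more electron from the +2 cation: P²⁺ still has 3 valence electrons; C²⁺ still has 2 valence electrons; B²⁺ still has 1 valence electron; S²⁺ still has 4 valence electrons.
All are still removing valence electrons, so compare the +2 ions as you would atoms: IE_3 generally rises across a period (higher Z_eff) and falls down a group (larger shell), subject to the usual subshell exceptions.
Valence configurations: P²⁺ [Ne]3s²3p¹, C²⁺ [He]2s², B²⁺ [He]2s¹, S²⁺ [Ne]3s²3p².
Approximate IE_3 values (kJ/mol): P 2914, C 4620, B 3660, S 3357.
Putting it together, IE_3: P < S < B < C.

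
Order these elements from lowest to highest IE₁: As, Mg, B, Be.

Mg, B, Be, As

Be is in period 2, group 2; B is in period 2, group 13; Mg is in period 3, group 2; As is in period 4, group 15.
First ionization energy rises across a period (greater Z_eff holds electrons more tightly) and falls down a group (valence electrons are farther from the nucleus).
Neither a single period nor a single group — weigh both effects.
B > Mg: relative to Mg, both the across-period and down-group shifts push B's first ionization energy up.
Be > B: this pair runs against the simple trend — see the exception note.
As > Be: the two effects oppose for this pair; the across-period effect wins (947 vs 900 kJ/mol).
Note the exception: Be has a higher first ionization energy than B, contrary to the simple trend — removing B's lone 2p electron is easier than breaking Be's filled 2s².
For reference (kJ/mol): Be 900, B 801, Mg 738, As 947.
So from lowest to highest: Mg < B < Be < As.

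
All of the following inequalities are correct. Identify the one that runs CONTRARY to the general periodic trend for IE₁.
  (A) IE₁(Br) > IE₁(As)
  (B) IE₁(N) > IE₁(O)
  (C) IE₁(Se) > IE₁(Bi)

(B)

The general trend: IE₁ increases across a period and decreases down a group.
(A) Br (period 4, group 17) vs As (period 4, group 15): the stated order agrees with the simple trend.
(B) N (period 2, group 15) vs O (period 2, group 16): the stated order contradicts the simple trend.
(C) Se (period 4, group 16) vs Bi (period 6, group 15): the stated order agrees with the simple trend.
The exception is (B): pairing an electron in O's 2p⁴ costs repulsion energy, so O ionizes more easily than half-filled N (2p³).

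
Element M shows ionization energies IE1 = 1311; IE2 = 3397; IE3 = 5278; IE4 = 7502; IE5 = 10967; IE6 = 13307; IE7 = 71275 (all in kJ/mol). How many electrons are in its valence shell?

6

Look for the largest jump between consecutive ionization energies: IE7/IE6 ≈ 5.4, far larger than any earlier ratio.
That jump marks the point where a core electron is being removed. So the atom has 6 valence electrons.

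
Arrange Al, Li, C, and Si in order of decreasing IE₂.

IE_2 is the cost of taking one more electron from the +1 cation: Al⁺ still has 2 valence electrons; Li⁺ is the bare [He] core; C⁺ still has 3 valence electrons; Si⁺ still has 3 valence electrons.
Pulling an electron out of a noble-gas core costs far more than removing a remaining valence electron, so Li sits at the high end of IE_2.
Valence configurations: Al⁺ [Ne]3s², C⁺ [He]2s²2p¹, Si⁺ [Ne]3s²3p¹.
Si⁺ loses a lone 3p electron whereas Al⁺ must break into a filled 3s² pair, so IE_2(Al) > IE_2(Si) even though Si has the higher nuclear charge.
Approximate IE_2 values (kJ/mol): Al 1817, Li 7298, C 2353, Si 1577.
Putting it together, IE_2: Si < Al < C < Li.

Li, C, Al, Si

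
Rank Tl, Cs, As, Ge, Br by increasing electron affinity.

Tl, Cs, As, Ge, Br

Ge is in period 4, group 14; As is in period 4, group 15; Br is in period 4, group 17; Cs is in period 6, group 1; Tl is in period 6, group 13.
Atoms with high Z_eff and room in the valence shell (especially the halogens) have the most exothermic electron affinities.
These span different periods and groups, so the two trends combine.
Cs > Tl: this pair runs against the simple trend — see the exception note.
As > Cs: both effects reinforce here, so As is clearly the higher of the two.
Ge > As: this pair runs against the simple trend — see the exception note.
Br > Ge: Br lies to the right of Ge in period 4, so the across-period effect alone puts Br higher.
Note the exception: Cs has a higher electron affinity than Tl, contrary to the simple trend — Tl's ns²np¹ configuration gives only a small electron affinity — the sparsely filled np subshell binds an added electron weakly.
Note the exception: Ge has a higher electron affinity than As, contrary to the simple trend — adding an electron to As's half-filled 4p³ is unfavourable, so Ge (4p²) has the more exothermic EA.
For reference (kJ/mol): Ge 119, As 78, Br 325, Cs 46, Tl 19.
So from lowest to highest: Tl < Cs < As < Ge < Br.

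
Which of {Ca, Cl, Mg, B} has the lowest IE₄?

The fourth ionization energy removes an electron from the +3 ion. For each element: Ca³⁺ is already 1 electron into the core; Cl³⁺ still has 4 valence electrons; Mg³⁺ is already 1 electron into the core; B³⁺ is the bare [He] core.
Pulling an electron out of a noble-gas core costs far more than removing a remaining valence electron, so Ca, Mg and B sit at the high end of IE_4.
Approximate IE_4 values (kJ/mol): Ca 6491, Cl 5159, Mg 10543, B 25026.
Putting it together, IE_4: Cl < Ca < Mg < B.

Cl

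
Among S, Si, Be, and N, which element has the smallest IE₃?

Si

After 2 electrons have been removed, what remains? S²⁺ still has 4 valence electrons; Si²⁺ still has 2 valence electrons; Be²⁺ is the bare [He] core; N²⁺ still has 3 valence electrons.
Breaking into a closed-shell core is much more expensive than removing a leftover valence electron — Be has the largest IE_3 here.
Valence configurations: S²⁺ [Ne]3s²3p², Si²⁺ [Ne]3s², N²⁺ [He]2s²2p¹.
Approximate IE_3 values (kJ/mol): S 3357, Si 3232, Be 14849, N 4578.
Hence IE_3: Si < S < N < Be.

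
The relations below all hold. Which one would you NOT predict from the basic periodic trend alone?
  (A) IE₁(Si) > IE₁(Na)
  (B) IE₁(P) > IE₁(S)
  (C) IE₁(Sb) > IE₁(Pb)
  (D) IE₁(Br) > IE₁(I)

(B)

The general trend: IE₁ increases across a period and decreases down a group.
(A) Si (period 3, group 14) vs Na (period 3, group 1): the stated order agrees with the simple trend.
(B) P (period 3, group 15) vs S (period 3, group 16): the stated order contradicts the simple trend.
(C) Sb (period 5, group 15) vs Pb (period 6, group 14): the stated order agrees with the simple trend.
(D) Br (period 4, group 17) vs I (period 5, group 17): the stated order agrees with the simple trend.
The exception is (B): S (3p⁴) ionizes more easily than half-filled P (3p³) because the paired 3p electron in S is pushed out by e⁻–e⁻ repulsion.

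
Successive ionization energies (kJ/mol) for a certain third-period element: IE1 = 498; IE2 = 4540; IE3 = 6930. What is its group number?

Look for the largest jump between consecutive ionization energies: IE2/IE1 ≈ 9.1, far larger than any earlier ratio.
That jump marks the point where a core electron is being removed. So the atom has 1 valence electron.
A main-group element with 1 valence electron is in group 1.

Group 1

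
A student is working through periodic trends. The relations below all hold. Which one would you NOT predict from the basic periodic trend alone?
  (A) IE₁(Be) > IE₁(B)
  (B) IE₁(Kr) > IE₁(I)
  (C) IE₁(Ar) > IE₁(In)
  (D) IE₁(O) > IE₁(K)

The general trend: first ionisation energy increases across a period and decreases down a group.
(A) Be (period 2, group 2) vs B (period 2, group 13): the stated order contradicts the simple trend.
(B) Kr (period 4, group 18) vs I (period 5, group 17): the stated order agrees with the simple trend.
(C) Ar (period 3, group 18) vs In (period 5, group 13): the stated order agrees with the simple trend.
(D) O (period 2, group 16) vs K (period 4, group 1): the stated order agrees with the simple trend.
The exception is (A): removing B's lone 2p electron is easier than breaking Be's filled 2s².

(A)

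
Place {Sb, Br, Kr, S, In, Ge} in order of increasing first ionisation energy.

S is in period 3, group 16; Ge is in period 4, group 14; Br is in period 4, group 17; Kr is in period 4, group 18; In is in period 5, group 13; Sb is in period 5, group 15.
Across a period the outer electron is held more tightly (higher IE₁); down a group it sits in a higher shell, more shielded, and comes off more easily.
Neither a single period nor a single group — weigh both effects.
Ge > In: both effects reinforce here, so Ge is clearly the higher of the two.
Sb > Ge: period and group pull opposite ways; the across-period shift dominates (831 vs 762 kJ/mol).
S > Sb: relative to Sb, both the across-period and down-group shifts push S's first ionization energy up.
Br > S: the two effects oppose for this pair; the across-period effect wins (1140 vs 1000 kJ/mol).
Kr > Br: Kr lies to the right of Br in period 4, so the across-period effect alone puts Kr higher.
Tabulated first ionization energy (kJ/mol): S 1000, Ge 762, Br 1140, Kr 1351, In 558, Sb 831.
So from lowest to highest: In < Ge < Sb < S < Br < Kr.

In < Ge < Sb < S < Br < Kr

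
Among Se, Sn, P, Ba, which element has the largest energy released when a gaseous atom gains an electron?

Se

P is in period 3, group 15; Se is in period 4, group 16; Sn is in period 5, group 14; Ba is in period 6, group 2.
Electron affinity generally becomes more exothermic across a period toward the halogens and less exothermic down a group.
Neither a single period nor a single group — weigh both effects.
P > Ba: relative to Ba, both the across-period and down-group shifts push P's electron affinity up.
Sn > P: this pair runs against the simple trend — see the exception note.
Se > Sn: both effects reinforce here, so Se is clearly the higher of the two.
Note the exception: Sn has a higher electron affinity than P, contrary to the simple trend — adding an electron to P's half-filled np³ subshell costs electron-pairing energy.
Approximate values (kJ/mol): P 72, Se 195, Sn 107, Ba 14.
The largest energy released when a gaseous atom gains an electron among these belongs to Se.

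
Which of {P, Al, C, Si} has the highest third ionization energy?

C

After 2 electrons have been removed, what remains? P²⁺ still has 3 valence electrons; Al²⁺ still has 1 valence electron; C²⁺ still has 2 valence electrons; Si²⁺ still has 2 valence electrons.
All are still removing valence electrons, so compare the +2 ions as you would atoms: IE_3 generally rises across a period (higher Z_eff) and falls down a group (larger shell), subject to the usual subshell exceptions.
Valence configurations: P²⁺ [Ne]3s²3p¹, Al²⁺ [Ne]3s¹, C²⁺ [He]2s², Si²⁺ [Ne]3s².
P²⁺ loses a lone 3p electron whereas Si²⁺ must break into a filled 3s² pair, so IE_3(Si) > IE_3(P) even though P has the higher nuclear charge.
The numbers (kJ/mol): P 2914, Al 2745, C 4620, Si 3232.
Hence IE_3: Al < P < Si < C.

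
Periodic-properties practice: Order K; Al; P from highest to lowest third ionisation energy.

K, P, Al

After 2 electrons have been removed, what remains? K²⁺ is already 1 electron into the core; Al²⁺ still has 1 valence electron; P²⁺ still has 3 valence electrons.
Core electrons are held far more tightly than valence electrons, so K tops the IE_3 order.
Valence configurations: Al²⁺ [Ne]3s¹, P²⁺ [Ne]3s²3p¹.
Approximate IE_3 values (kJ/mol): K 4420, Al 2745, P 2914.
Overall IE_3 order: Al < P < K.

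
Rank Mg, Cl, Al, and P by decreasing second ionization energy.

Cl, P, Al, Mg

Consider each +1 ion: Mg⁺ still has 1 valence electron; Cl⁺ still has 6 valence electrons; Al⁺ still has 2 valence electrons; P⁺ still has 4 valence electrons.
All are still removing valence electrons, so compare the +1 ions as you would atoms: IE_2 generally rises across a period (higher Z_eff) and falls down a group (larger shell), subject to the usual subshell exceptions.
Valence configurations: Mg⁺ [Ne]3s¹, Cl⁺ [Ne]3s²3p⁴, Al⁺ [Ne]3s², P⁺ [Ne]3s²3p².
The numbers (kJ/mol): Mg 1451, Cl 2298, Al 1817, P 1907.
So the second ionization energies run Mg < Al < P < Cl.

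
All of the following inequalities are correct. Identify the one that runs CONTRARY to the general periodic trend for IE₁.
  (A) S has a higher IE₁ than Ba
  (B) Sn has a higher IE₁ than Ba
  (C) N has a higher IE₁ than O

The general trend: IE₁ increases across a period and decreases down a group.
(A) S (period 3, group 16) vs Ba (period 6, group 2): the stated order agrees with the simple trend.
(B) Sn (period 5, group 14) vs Ba (period 6, group 2): the stated order agrees with the simple trend.
(C) N (period 2, group 15) vs O (period 2, group 16): the stated order contradicts the simple trend.
The exception is (C): pairing an electron in O's 2p⁴ costs repulsion energy, so O ionizes more easily than half-filled N (2p³).

(C)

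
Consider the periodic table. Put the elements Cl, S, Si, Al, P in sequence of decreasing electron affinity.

Cl > S > Si > P > Al

Al is in period 3, group 13; Si is in period 3, group 14; P is in period 3, group 15; S is in period 3, group 16; Cl is in period 3, group 17.
Adding an electron releases more energy for atoms nearer the top right (short of the noble gases).
All lie in period 3; the across-period trend (electron affinity increases left to right) applies, with the exception below.
Note the exception: Si has a higher electron affinity than P, contrary to the simple trend — adding an electron to P's half-filled 3p³ is unfavourable, so Si (3p²) has the more exothermic EA.
Approximate values (kJ/mol): Al 42, Si 134, P 72, S 200, Cl 349.
So from highest to lowest: Cl > S > Si > P > Al.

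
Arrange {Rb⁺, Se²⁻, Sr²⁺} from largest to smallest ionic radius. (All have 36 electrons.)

All of these have 36 electrons, so size is governed by nuclear charge alone: the more protons, the stronger the pull on the same electron cloud, and the smaller the ion.
Nuclear charges: Sr²⁺ (Z=38), Rb⁺ (Z=37), Se²⁻ (Z=34).
Largest to smallest: Se²⁻ > Rb⁺ > Sr²⁺.

Se²⁻ > Rb⁺ > Sr²⁺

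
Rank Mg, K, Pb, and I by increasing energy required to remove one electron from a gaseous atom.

Mg is in period 3, group 2; K is in period 4, group 1; I is in period 5, group 17; Pb is in period 6, group 14.
Removing the outermost electron gets harder across a period and easier down a group.
These span different periods and groups, so the two trends combine.
Pb > K: the two effects oppose for this pair; the across-period effect wins (716 vs 419 kJ/mol).
Mg > Pb: period and group pull opposite ways; the down-group shift dominates (738 vs 716 kJ/mol).
I > Mg: the two effects oppose for this pair; the across-period effect wins (1008 vs 738 kJ/mol).
Tabulated first ionization energy (kJ/mol): Mg 738, K 419, I 1008, Pb 716.
So from lowest to highest: K < Pb < Mg < I.

K < Pb < Mg < I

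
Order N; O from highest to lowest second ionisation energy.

The second ionization energy removes an electron from the +1 ion. For each element: N⁺ still has 4 valence electrons; O⁺ still has 5 valence electrons.
All are still removing valence electrons, so compare the +1 ions as you would atoms: IE_2 generally rises across a period (higher Z_eff) and falls down a group (larger shell), subject to the usual subshell exceptions.
Valence configurations: N⁺ [He]2s²2p², O⁺ [He]2s²2p³.
Approximate IE_2 values (kJ/mol): N 2856, O 3388.
Hence IE_2: N < O.

O > N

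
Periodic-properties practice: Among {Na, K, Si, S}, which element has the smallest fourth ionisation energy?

Si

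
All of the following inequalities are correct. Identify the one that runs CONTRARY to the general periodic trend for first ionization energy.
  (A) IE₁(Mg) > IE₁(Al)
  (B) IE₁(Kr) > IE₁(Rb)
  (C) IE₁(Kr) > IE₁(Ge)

(A)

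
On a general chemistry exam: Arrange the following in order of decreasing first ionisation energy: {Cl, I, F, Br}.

F > Cl > Br > I

F is in period 2, group 17; Cl is in period 3, group 17; Br is in period 4, group 17; I is in period 5, group 17.
Removing the outermost electron gets harder across a period and easier down a group.
All are in group 17, so first ionization energy increases up the group.
So from highest to lowest: F > Cl > Br > I.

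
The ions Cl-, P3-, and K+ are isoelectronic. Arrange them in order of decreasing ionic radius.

All of these have 18 electrons, so size is governed by nuclear charge alone: the more protons, the stronger the pull on the same electron cloud, and the smaller the ion.
Nuclear charges: K+ (Z=19), Cl- (Z=17), P3- (Z=15).
Largest to smallest: P3- > Cl- > K+.

P3-, Cl-, K+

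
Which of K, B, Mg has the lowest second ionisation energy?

Mg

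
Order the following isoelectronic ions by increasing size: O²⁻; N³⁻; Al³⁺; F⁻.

Al³⁺ < F⁻ < O²⁻ < N³⁻

All of these have 10 electrons, so size is governed by nuclear charge alone: the more protons, the stronger the pull on the same electron cloud, and the smaller the ion.
Nuclear charges: Al³⁺ (Z=13), F⁻ (Z=9), O²⁻ (Z=8), N³⁻ (Z=7).
Smallest to largest: Al³⁺ < F⁻ < O²⁻ < N³⁻.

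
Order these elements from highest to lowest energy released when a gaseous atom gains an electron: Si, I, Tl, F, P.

F is in period 2, group 17; Si is in period 3, group 14; P is in period 3, group 15; I is in period 5, group 17; Tl is in period 6, group 13.
Atoms with high Z_eff and room in the valence shell (especially the halogens) have the most exothermic electron affinities.
These span different periods and groups, so the two trends combine.
P > Tl: both effects reinforce here, so P is clearly the higher of the two.
Si > P: this pair runs against the simple trend — see the exception note.
I > Si: the two effects oppose for this pair; the across-period effect wins (295 vs 134 kJ/mol).
F > I: F sits above I in group 17, so the down-group effect alone puts F higher.
Note the exception: Si has a higher electron affinity than P, contrary to the simple trend — adding an electron to P's half-filled 3p³ is unfavourable, so Si (3p²) has the more exothermic EA.
Approximate values (kJ/mol): F 328, Si 134, P 72, I 295, Tl 19.
So from highest to lowest: F > I > Si > P > Tl.

F > I > Si > P > Tl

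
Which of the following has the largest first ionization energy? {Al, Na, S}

S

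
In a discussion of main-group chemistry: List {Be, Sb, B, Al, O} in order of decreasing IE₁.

Be is in period 2, group 2; B is in period 2, group 13; O is in period 2, group 16; Al is in period 3, group 13; Sb is in period 5, group 15.
Removing the outermost electron gets harder across a period and easier down a group.
Neither a single period nor a single group — weigh both effects.
B > Al: B sits above Al in group 13, so the down-group effect alone puts B higher.
Sb > B: period and group pull opposite ways; the across-period shift dominates (831 vs 801 kJ/mol).
Be > Sb: period and group pull opposite ways; the down-group shift dominates (900 vs 831 kJ/mol).
O > Be: O lies to the right of Be in period 2, so the across-period effect alone puts O higher.
Note the exception: Be has a higher first ionization energy than B, contrary to the simple trend — removing B's lone 2p electron is easier than breaking Be's filled 2s².
Approximate values (kJ/mol): Be 900, B 801, O 1314, Al 578, Sb 831.
So from highest to lowest: O > Be > Sb > B > Al.

O > Be > Sb > B > Al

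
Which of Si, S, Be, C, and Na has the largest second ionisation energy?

After 1 electron has been removed, what remains? Si⁺ still has 3 valence electrons; S⁺ still has 5 valence electrons; Be⁺ still has 1 valence electron; C⁺ still has 3 valence electrons; Na⁺ is the bare [Ne] core.
Pulling an electron out of a noble-gas core costs far more than removing a remaining valence electron, so Na sits at the high end of IE_2.
Valence configurations: Si⁺ [Ne]3s²3p¹, S⁺ [Ne]3s²3p³, Be⁺ [He]2s¹, C⁺ [He]2s²2p¹.
The numbers (kJ/mol): Si 1577, S 2252, Be 1757, C 2353, Na 4562.
Overall IE_2 order: Si < Be < S < C < Na.

Na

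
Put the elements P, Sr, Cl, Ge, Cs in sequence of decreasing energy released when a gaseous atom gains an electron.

P is in period 3, group 15; Cl is in period 3, group 17; Ge is in period 4, group 14; Sr is in period 5, group 2; Cs is in period 6, group 1.
Atoms with high Z_eff and room in the valence shell (especially the halogens) have the most exothermic electron affinities.
Neither a single period nor a single group — weigh both effects.
Cs > Sr: this pair runs against the simple trend — see the exception note.
P > Cs: relative to Cs, both the across-period and down-group shifts push P's electron affinity up.
Ge > P: this pair runs against the simple trend — see the exception note.
Cl > Ge: both effects reinforce here, so Cl is clearly the higher of the two.
Note the exception: Cs has a higher electron affinity than Sr, contrary to the simple trend — adding an electron to Sr (ns²) has to open a new, higher-energy np subshell, which is unfavourable.
Note the exception: Ge has a higher electron affinity than P, contrary to the simple trend — adding an electron to P's half-filled np³ subshell costs electron-pairing energy.
Approximate values (kJ/mol): P 72, Cl 349, Ge 119, Sr 5, Cs 46.
So from highest to lowest: Cl > Ge > P > Cs > Sr.

Cl > Ge > P > Cs > Sr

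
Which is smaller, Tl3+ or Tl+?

Tl3+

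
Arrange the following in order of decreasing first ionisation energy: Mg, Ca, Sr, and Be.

Be > Mg > Ca > Sr

Be is in period 2, group 2; Mg is in period 3, group 2; Ca is in period 4, group 2; Sr is in period 5, group 2.
IE₁ increases left→right with effective nuclear charge and decreases top→bottom as the valence shell moves farther out.
All are in group 2, so first ionization energy increases up the group.
So from highest to lowest: Be > Mg > Ca > Sr.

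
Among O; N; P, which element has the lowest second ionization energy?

After 1 electron has been removed, what remains? O⁺ still has 5 valence electrons; N⁺ still has 4 valence electrons; P⁺ still has 4 valence electrons.
All are still removing valence electrons, so compare the +1 ions as you would atoms: IE_2 generally rises across a period (higher Z_eff) and falls down a group (larger shell), subject to the usual subshell exceptions.
Valence configurations: O⁺ [He]2s²2p³, N⁺ [He]2s²2p², P⁺ [Ne]3s²3p².
Tabulated IE_2 (kJ/mol): O 3388, N 2856, P 1907.
Overall IE_2 order: P < N < O.

P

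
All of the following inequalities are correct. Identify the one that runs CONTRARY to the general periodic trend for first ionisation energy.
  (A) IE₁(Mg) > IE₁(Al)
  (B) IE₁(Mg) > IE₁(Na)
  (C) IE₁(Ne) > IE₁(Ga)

(A)

The general trend: first ionisation energy increases across a period and decreases down a group.
(A) Mg (period 3, group 2) vs Al (period 3, group 13): the stated order contradicts the simple trend.
(B) Mg (period 3, group 2) vs Na (period 3, group 1): the stated order agrees with the simple trend.
(C) Ne (period 2, group 18) vs Ga (period 4, group 13): the stated order agrees with the simple trend.
The exception is (A): Al's single 3p electron is easier to remove than one from Mg's filled 3s².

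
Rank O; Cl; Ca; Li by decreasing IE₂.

Li, O, Cl, Ca

IE_2 is the cost of taking one more electron from the +1 cation: O⁺ still has 5 valence electrons; Cl⁺ still has 6 valence electrons; Ca⁺ still has 1 valence electron; Li⁺ is the bare [He] core.
Pulling an electron out of a noble-gas core costs far more than removing a remaining valence electron, so Li sits at the high end of IE_2.
Valence configurations: O⁺ [He]2s²2p³, Cl⁺ [Ne]3s²3p⁴, Ca⁺ [Ar]4s¹.
Tabulated IE_2 (kJ/mol): O 3388, Cl 2298, Ca 1145, Li 7298.
Hence IE_2: Ca < Cl < O < Li.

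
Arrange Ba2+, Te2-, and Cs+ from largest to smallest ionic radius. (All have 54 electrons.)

All of these have 54 electrons, so size is governed by nuclear charge alone: the more protons, the stronger the pull on the same electron cloud, and the smaller the ion.
Nuclear charges: Ba2+ (Z=56), Cs+ (Z=55), Te2- (Z=52).
Largest to smallest: Te2- > Cs+ > Ba2+.

Te2-, Cs+, Ba2+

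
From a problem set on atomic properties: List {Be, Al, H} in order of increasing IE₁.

H is in period 1, group 1; Be is in period 2, group 2; Al is in period 3, group 13.
IE₁ increases left→right with effective nuclear charge and decreases top→bottom as the valence shell moves farther out.
A diagonal step moves right (one effect) and down (the opposite effect) at once.
Be > Al: the two effects oppose for this pair; the down-group effect wins (900 vs 578 kJ/mol).
H > Be: the two effects oppose for this pair; the down-group effect wins (1312 vs 900 kJ/mol).
Approximate values (kJ/mol): H 1312, Be 900, Al 578.
So from lowest to highest: Al < Be < H.

Al, Be, H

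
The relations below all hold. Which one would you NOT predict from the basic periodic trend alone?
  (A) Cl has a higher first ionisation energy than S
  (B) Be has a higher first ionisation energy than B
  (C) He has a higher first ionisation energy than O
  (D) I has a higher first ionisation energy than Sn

The general trend: first ionisation energy increases across a period and decreases down a group.
(A) Cl (period 3, group 17) vs S (period 3, group 16): the stated order agrees with the simple trend.
(B) Be (period 2, group 2) vs B (period 2, group 13): the stated order contradicts the simple trend.
(C) He (period 1, group 18) vs O (period 2, group 16): the stated order agrees with the simple trend.
(D) I (period 5, group 17) vs Sn (period 5, group 14): the stated order agrees with the simple trend.
The exception is (B): removing B's lone 2p electron is easier than breaking Be's filled 2s².

(B)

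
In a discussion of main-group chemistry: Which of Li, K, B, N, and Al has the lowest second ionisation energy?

IE_2 is the cost of taking one more electron from the +1 cation: Li⁺ is the bare [He] core; K⁺ is the bare [Ar] core; B⁺ still has 2 valence electrons; N⁺ still has 4 valence electrons; Al⁺ still has 2 valence electrons.
Core electrons are held far more tightly than valence electrons, so K and Li top the IE_2 order.
Valence configurations: B⁺ [He]2s², N⁺ [He]2s²2p², Al⁺ [Ne]3s².
Approximate IE_2 values (kJ/mol): Li 7298, K 3052, B 2427, N 2856, Al 1817.
Overall IE_2 order: Al < B < N < K < Li.

Al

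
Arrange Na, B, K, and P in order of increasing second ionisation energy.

P < B < K < Na

IE_2 is the cost of taking one more electron from the +1 cation: Na⁺ is the bare [Ne] core; B⁺ still has 2 valence electrons; K⁺ is the bare [Ar] core; P⁺ still has 4 valence electrons.
Pulling an electron out of a noble-gas core costs far more than removing a remaining valence electron, so K and Na sit at the high end of IE_2.
Valence configurations: B⁺ [He]2s², P⁺ [Ne]3s²3p².
Tabulated IE_2 (kJ/mol): Na 4562, B 2427, K 3052, P 1907.
So the second ionization energies run P < B < K < Na.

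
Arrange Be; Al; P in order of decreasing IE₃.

Consider each +2 ion: Be²⁺ is the bare [He] core; Al²⁺ still has 1 valence electron; P²⁺ still has 3 valence electrons.
Pulling an electron out of a noble-gas core costs far more than removing a remaining valence electron, so Be sits at the high end of IE_3.
Valence configurations: Al²⁺ [Ne]3s¹, P²⁺ [Ne]3s²3p¹.
The numbers (kJ/mol): Be 14849, Al 2745, P 2914.
Putting it together, IE_3: Al < P < Be.

Be, P, Al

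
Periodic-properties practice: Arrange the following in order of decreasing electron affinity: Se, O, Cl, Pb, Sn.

Cl > Se > O > Sn > Pb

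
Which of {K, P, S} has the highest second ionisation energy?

K

IE_2 is the cost of taking one more electron from the +1 cation: K⁺ is the bare [Ar] core; P⁺ still has 4 valence electrons; S⁺ still has 5 valence electrons.
Core electrons are held far more tightly than valence electrons, so K tops the IE_2 order.
Valence configurations: P⁺ [Ne]3s²3p², S⁺ [Ne]3s²3p³.
Approximate IE_2 values (kJ/mol): K 3052, P 1907, S 2252.
Hence IE_2: P < S < K.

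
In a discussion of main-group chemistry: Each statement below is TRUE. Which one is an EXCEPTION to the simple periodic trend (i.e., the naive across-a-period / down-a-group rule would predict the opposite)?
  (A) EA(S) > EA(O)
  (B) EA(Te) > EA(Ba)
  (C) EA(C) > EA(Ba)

(A)

The general trend: electron affinity increases across a period and decreases down a group.
(A) S (period 3, group 16) vs O (period 2, group 16): the stated order contradicts the simple trend.
(B) Te (period 5, group 16) vs Ba (period 6, group 2): the stated order agrees with the simple trend.
(C) C (period 2, group 14) vs Ba (period 6, group 2): the stated order agrees with the simple trend.
The exception is (A): the compact 2p subshell of O repels the added electron more than S's larger 3p does.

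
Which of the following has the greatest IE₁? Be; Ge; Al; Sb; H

First ionization energy rises across a period (greater Z_eff holds electrons more tightly) and falls down a group (valence electrons are farther from the nucleus).
These sit on a diagonal, where the across-period and down-group effects partly cancel.
Ge > Al: period and group pull opposite ways; the across-period shift dominates (762 vs 578 kJ/mol).
Sb > Ge: the two effects oppose for this pair; the across-period effect wins (831 vs 762 kJ/mol).
Be > Sb: the two effects oppose for this pair; the down-group effect wins (900 vs 831 kJ/mol).
H > Be: the two effects oppose for this pair; the down-group effect wins (1312 vs 900 kJ/mol).
Tabulated first ionization energy (kJ/mol): H 1312, Be 900, Al 578, Ge 762, Sb 831.
The greatest IE₁ among these belongs to H.

H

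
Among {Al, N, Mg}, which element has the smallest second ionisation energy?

Mg

The second ionization energy removes an electron from the +1 ion. For each element: Al⁺ still has 2 valence electrons; N⁺ still has 4 valence electrons; Mg⁺ still has 1 valence electron.
All are still removing valence electrons, so compare the +1 ions as you would atoms: IE_2 generally rises across a period (higher Z_eff) and falls down a group (larger shell), subject to the usual subshell exceptions.
Valence configurations: Al⁺ [Ne]3s², N⁺ [He]2s²2p², Mg⁺ [Ne]3s¹.
Approximate IE_2 values (kJ/mol): Al 1817, N 2856, Mg 1451.
Overall IE_2 order: Mg < Al < N.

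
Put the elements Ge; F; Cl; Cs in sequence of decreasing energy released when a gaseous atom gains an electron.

Cl > F > Ge > Cs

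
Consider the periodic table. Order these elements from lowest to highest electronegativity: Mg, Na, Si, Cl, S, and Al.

Na, Mg, Al, Si, S, Cl

Na is in period 3, group 1; Mg is in period 3, group 2; Al is in period 3, group 13; Si is in period 3, group 14; S is in period 3, group 16; Cl is in period 3, group 17.
Smaller atoms with higher effective nuclear charge are more electronegative.
All lie in period 3, so electronegativity increases left to right.
So from lowest to highest: Na < Mg < Al < Si < S < Cl.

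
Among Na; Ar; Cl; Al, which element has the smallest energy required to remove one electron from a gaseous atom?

Na

Na is in period 3, group 1; Al is in period 3, group 13; Cl is in period 3, group 17; Ar is in period 3, group 18.
Removing the outermost electron gets harder across a period and easier down a group.
All lie in period 3, so first ionization energy increases left to right.
The smallest energy required to remove one electron from a gaseous atom among these belongs to Na.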